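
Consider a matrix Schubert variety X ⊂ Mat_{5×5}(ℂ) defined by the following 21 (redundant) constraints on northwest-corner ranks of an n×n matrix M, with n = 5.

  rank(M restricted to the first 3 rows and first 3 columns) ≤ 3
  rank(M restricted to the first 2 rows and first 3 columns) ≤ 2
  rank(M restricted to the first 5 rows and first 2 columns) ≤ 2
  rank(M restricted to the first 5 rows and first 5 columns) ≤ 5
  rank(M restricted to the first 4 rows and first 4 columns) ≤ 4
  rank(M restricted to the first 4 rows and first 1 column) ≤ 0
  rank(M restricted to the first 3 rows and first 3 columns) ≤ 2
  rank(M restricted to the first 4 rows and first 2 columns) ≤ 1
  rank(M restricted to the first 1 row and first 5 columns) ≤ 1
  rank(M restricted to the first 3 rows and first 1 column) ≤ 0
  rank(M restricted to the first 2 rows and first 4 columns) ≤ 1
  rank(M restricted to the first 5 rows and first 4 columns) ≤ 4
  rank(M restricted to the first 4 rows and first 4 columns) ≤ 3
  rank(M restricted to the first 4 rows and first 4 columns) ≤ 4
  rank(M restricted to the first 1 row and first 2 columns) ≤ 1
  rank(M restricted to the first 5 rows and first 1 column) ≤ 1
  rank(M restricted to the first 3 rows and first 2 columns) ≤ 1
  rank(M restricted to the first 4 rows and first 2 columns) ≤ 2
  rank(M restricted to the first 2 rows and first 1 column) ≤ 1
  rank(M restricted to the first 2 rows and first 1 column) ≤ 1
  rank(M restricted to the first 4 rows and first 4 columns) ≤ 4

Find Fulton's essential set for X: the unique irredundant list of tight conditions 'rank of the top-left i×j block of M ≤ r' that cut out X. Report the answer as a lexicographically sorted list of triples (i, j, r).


Computing R[i][j] = min implied NW-rank bound (n=5, 21 conditions):

  i=1: 0  1  1  1  1
  i=2: 0  1  1  1  2
  i=3: 0  1  2  2  3
  i=4: 0  1  2  3  4
  i=5: 1  2  3  4  5

second differences of R give the permutation w = (2, 5, 3, 4, 1).

|D(w)|=6, |Ess(w)|=2:

[(2, 4, 1), (4, 1, 0)]


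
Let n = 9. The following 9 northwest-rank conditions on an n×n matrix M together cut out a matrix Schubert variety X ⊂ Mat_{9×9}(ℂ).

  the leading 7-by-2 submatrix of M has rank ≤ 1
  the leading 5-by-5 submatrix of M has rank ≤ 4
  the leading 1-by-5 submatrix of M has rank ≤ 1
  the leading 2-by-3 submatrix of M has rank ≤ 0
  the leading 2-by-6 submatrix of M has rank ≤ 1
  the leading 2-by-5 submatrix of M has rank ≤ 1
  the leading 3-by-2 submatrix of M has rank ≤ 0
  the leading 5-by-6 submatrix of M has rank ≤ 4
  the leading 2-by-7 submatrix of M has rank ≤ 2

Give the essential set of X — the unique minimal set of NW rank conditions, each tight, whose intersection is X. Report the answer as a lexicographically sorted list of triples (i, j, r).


Reconstructing r_w from the 9 given conditions:

  R[1]: 0 0 0 1 1 1 1 1 1
  R[2]: 0 0 0 1 1 1 2 2 2
  R[3]: 0 0 1 2 2 2 3 3 3
  R[4]: 1 1 2 3 3 3 4 4 4
  R[5]: 1 1 2 3 4 4 5 5 5
  R[6]: 1 1 2 3 4 5 6 6 6
  R[7]: 1 1 2 3 4 5 6 7 7
  R[8]: 1 2 3 4 5 6 7 8 8
  R[9]: 1 2 3 4 5 6 7 8 9

giving w = (4, 7, 3, 1, 5, 6, 8, 2, 9) via Δ²R.

D(w) has 13 cells with 4 SE-corners; essential set:

[(2, 3, 0), (2, 6, 1), (3, 2, 0), (7, 2, 1)]


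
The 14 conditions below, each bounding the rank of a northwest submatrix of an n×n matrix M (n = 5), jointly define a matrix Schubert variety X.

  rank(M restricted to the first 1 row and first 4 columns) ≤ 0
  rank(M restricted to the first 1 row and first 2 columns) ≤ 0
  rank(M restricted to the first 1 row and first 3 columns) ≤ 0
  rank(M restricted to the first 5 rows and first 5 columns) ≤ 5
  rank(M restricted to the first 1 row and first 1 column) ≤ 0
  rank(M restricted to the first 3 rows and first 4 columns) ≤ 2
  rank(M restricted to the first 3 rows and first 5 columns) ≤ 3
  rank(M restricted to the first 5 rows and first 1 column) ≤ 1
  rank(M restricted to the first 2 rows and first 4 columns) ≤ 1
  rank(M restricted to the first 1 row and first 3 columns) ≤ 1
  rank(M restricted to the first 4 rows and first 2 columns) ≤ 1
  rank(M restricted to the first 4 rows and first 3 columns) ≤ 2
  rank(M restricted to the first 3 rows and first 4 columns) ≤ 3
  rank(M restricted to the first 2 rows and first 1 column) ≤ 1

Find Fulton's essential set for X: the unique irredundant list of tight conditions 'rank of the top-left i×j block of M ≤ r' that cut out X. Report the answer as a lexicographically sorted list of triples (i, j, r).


Rank table r_w(5×5) implied by the 14 constraints:

  i=1: 0  0  0  0  1
  i=2: 1  1  1  1  2
  i=3: 1  1  2  2  3
  i=4: 1  1  2  3  4
  i=5: 1  2  3  4  5

so w = (5, 1, 3, 4, 2).

D(w) has 6 cells with 2 SE-corners; essential set:

[(1, 4, 0), (4, 2, 1)]


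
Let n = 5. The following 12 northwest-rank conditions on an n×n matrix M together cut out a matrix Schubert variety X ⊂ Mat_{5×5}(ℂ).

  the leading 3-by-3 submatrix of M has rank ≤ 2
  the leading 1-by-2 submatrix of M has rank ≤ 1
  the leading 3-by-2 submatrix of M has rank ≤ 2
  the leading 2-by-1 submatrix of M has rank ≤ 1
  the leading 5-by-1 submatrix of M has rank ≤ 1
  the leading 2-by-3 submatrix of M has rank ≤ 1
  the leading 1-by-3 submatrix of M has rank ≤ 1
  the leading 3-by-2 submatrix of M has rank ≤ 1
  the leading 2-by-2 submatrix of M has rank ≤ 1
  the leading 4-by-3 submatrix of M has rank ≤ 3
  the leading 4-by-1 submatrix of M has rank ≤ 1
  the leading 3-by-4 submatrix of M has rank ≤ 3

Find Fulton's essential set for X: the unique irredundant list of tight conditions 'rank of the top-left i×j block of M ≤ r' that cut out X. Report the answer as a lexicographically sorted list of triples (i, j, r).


Rank table r_w(5×5) implied by the 12 constraints:

  row 1: 1 1 1 1 1
  row 2: 1 1 1 2 2
  row 3: 1 1 2 3 3
  row 4: 1 2 3 4 4
  row 5: 1 2 3 4 5

reading off 1-entries of Δ²R: w = (1, 4, 3, 2, 5).

Fulton essential set (2 of the 3 Rothe cells):

[(2, 3, 1), (3, 2, 1)]


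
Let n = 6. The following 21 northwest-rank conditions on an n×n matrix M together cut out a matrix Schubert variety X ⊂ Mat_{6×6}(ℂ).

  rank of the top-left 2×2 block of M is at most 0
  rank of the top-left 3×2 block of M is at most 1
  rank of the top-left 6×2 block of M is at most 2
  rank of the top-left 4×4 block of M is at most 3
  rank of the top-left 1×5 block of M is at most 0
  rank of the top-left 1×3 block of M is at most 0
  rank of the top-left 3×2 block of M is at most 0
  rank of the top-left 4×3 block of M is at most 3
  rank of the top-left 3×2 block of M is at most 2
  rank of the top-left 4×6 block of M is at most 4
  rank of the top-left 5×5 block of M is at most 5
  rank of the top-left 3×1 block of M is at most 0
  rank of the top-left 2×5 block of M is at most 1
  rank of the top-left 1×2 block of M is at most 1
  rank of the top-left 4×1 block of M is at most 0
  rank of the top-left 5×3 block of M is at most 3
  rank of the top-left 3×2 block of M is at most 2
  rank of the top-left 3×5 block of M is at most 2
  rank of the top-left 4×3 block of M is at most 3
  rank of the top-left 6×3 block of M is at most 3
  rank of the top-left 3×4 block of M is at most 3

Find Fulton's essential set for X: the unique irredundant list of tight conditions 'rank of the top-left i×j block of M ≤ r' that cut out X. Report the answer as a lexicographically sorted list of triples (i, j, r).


Propagating the 21 rank bounds to every northwest block:

  R[1]: 0 0 0 0 0 1
  R[2]: 0 0 1 1 1 2
  R[3]: 0 0 1 2 2 3
  R[4]: 0 1 2 3 3 4
  R[5]: 1 2 3 4 4 5
  R[6]: 1 2 3 4 5 6

reading off 1-entries of Δ²R: w = (6, 3, 4, 2, 1, 5).

D(w) has 10 cells with 3 SE-corners; essential set:

[(1, 5, 0), (3, 2, 0), (4, 1, 0)]


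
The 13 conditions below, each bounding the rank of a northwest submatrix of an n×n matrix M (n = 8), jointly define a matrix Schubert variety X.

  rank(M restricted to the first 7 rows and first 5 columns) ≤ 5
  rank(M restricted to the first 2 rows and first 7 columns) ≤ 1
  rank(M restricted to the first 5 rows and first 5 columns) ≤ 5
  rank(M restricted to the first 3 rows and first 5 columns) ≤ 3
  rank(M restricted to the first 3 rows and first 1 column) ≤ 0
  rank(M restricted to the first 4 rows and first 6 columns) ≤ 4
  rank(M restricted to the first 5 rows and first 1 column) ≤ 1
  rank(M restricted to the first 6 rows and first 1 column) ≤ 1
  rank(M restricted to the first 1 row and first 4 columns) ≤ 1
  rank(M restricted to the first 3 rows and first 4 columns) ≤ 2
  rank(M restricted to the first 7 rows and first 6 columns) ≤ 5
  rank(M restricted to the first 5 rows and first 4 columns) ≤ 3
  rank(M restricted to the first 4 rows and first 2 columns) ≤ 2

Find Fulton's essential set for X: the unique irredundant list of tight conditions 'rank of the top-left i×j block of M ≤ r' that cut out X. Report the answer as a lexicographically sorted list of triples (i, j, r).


Propagating the 13 rank bounds to every northwest block:

  row 1: 0  1  1  1  1  1  1  1
  row 2: 0  1  1  1  1  1  1  2
  row 3: 0  1  2  2  2  2  2  3
  row 4: 1  2  3  3  3  3  3  4
  row 5: 1  2  3  3  4  4  4  5
  row 6: 1  2  3  4  5  5  5  6
  row 7: 1  2  3  4  5  5  6  7
  row 8: 1  2  3  4  5  6  7  8

giving w = (2, 8, 3, 1, 5, 4, 7, 6) via Δ²R.

Fulton essential set (4 of the 10 Rothe cells):

[(2, 7, 1), (3, 1, 0), (5, 4, 3), (7, 6, 5)]


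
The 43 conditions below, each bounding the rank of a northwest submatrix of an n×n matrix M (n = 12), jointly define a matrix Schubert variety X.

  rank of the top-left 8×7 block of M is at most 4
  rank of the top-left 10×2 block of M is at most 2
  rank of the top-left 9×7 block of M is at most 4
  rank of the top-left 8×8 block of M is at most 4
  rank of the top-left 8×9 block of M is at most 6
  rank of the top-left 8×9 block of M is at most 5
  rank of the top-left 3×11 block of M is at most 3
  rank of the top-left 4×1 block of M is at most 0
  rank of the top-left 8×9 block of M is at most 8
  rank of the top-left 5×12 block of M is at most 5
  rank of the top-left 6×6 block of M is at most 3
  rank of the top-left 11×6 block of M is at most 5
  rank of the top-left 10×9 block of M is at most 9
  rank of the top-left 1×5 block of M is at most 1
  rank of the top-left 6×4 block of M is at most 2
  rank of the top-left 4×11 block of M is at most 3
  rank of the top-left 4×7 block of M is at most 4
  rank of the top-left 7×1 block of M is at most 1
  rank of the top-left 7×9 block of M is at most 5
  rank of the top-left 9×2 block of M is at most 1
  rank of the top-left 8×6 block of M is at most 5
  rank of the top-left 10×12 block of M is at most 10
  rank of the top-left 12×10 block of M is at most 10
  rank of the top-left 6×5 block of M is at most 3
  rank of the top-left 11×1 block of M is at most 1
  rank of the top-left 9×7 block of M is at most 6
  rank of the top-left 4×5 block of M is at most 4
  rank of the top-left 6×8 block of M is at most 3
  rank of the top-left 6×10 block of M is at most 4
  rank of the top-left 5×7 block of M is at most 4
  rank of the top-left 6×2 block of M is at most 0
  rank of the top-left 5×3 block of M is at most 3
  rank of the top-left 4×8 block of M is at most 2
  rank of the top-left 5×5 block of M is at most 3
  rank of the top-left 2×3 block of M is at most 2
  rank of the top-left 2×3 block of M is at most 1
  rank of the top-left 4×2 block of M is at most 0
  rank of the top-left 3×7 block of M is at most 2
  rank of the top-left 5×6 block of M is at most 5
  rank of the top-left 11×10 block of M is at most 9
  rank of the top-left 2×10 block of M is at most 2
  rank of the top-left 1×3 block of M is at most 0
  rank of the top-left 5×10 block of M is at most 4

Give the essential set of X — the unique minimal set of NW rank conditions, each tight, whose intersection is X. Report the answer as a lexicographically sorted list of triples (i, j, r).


Computing R[i][j] = min implied NW-rank bound (n=12, 43 conditions):

  i=1: 0 | 0 | 0 | 1 | 1 | 1 | 1 | 1 | 1 | 1 | 1 | 1
  i=2: 0 | 0 | 1 | 2 | 2 | 2 | 2 | 2 | 2 | 2 | 2 | 2
  i=3: 0 | 0 | 1 | 2 | 2 | 2 | 2 | 2 | 3 | 3 | 3 | 3
  i=4: 0 | 0 | 1 | 2 | 2 | 2 | 2 | 2 | 3 | 3 | 3 | 4
  i=5: 0 | 0 | 1 | 2 | 3 | 3 | 3 | 3 | 4 | 4 | 4 | 5
  i=6: 0 | 0 | 1 | 2 | 3 | 3 | 3 | 3 | 4 | 4 | 5 | 6
  i=7: 1 | 1 | 2 | 3 | 4 | 4 | 4 | 4 | 5 | 5 | 6 | 7
  i=8: 1 | 1 | 2 | 3 | 4 | 4 | 4 | 4 | 5 | 6 | 7 | 8
  i=9: 1 | 1 | 2 | 3 | 4 | 4 | 4 | 5 | 6 | 7 | 8 | 9
  i=10: 1 | 2 | 3 | 4 | 5 | 5 | 5 | 6 | 7 | 8 | 9 | 10
  i=11: 1 | 2 | 3 | 4 | 5 | 5 | 6 | 7 | 8 | 9 | 10 | 11
  i=12: 1 | 2 | 3 | 4 | 5 | 6 | 7 | 8 | 9 | 10 | 11 | 12

so w = (4, 3, 9, 12, 5, 11, 1, 10, 8, 2, 7, 6).

ℓ(w)=35; the 10 essential cells (i,j,r):

[(1, 3, 0), (4, 8, 2), (4, 11, 3), (6, 2, 0), (6, 8, 3), (6, 10, 4), (8, 8, 4), (9, 2, 1), (9, 7, 4), (11, 6, 5)]


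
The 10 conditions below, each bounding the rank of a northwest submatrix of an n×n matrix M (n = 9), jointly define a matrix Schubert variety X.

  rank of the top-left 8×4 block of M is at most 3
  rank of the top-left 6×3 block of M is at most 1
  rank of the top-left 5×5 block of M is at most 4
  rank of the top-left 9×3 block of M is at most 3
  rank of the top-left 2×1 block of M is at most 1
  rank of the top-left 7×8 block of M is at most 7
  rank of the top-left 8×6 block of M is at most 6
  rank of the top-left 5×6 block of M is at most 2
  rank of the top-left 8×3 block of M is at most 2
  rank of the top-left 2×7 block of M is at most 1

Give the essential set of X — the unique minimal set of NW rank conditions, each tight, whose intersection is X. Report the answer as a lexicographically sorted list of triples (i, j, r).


Propagating the 10 rank bounds to every northwest block:

  row 1: 1 | 1 | 1 | 1 | 1 | 1 | 1 | 1 | 1
  row 2: 1 | 1 | 1 | 1 | 1 | 1 | 1 | 2 | 2
  row 3: 1 | 1 | 1 | 2 | 2 | 2 | 2 | 3 | 3
  row 4: 1 | 1 | 1 | 2 | 2 | 2 | 3 | 4 | 4
  row 5: 1 | 1 | 1 | 2 | 2 | 2 | 3 | 4 | 5
  row 6: 1 | 1 | 1 | 2 | 3 | 3 | 4 | 5 | 6
  row 7: 1 | 2 | 2 | 3 | 4 | 4 | 5 | 6 | 7
  row 8: 1 | 2 | 2 | 3 | 4 | 5 | 6 | 7 | 8
  row 9: 1 | 2 | 3 | 4 | 5 | 6 | 7 | 8 | 9

the unique w with this rank table is (1, 8, 4, 7, 9, 5, 2, 6, 3).

ℓ(w)=19; the 4 essential cells (i,j,r):

[(2, 7, 1), (5, 6, 2), (6, 3, 1), (8, 3, 2)]


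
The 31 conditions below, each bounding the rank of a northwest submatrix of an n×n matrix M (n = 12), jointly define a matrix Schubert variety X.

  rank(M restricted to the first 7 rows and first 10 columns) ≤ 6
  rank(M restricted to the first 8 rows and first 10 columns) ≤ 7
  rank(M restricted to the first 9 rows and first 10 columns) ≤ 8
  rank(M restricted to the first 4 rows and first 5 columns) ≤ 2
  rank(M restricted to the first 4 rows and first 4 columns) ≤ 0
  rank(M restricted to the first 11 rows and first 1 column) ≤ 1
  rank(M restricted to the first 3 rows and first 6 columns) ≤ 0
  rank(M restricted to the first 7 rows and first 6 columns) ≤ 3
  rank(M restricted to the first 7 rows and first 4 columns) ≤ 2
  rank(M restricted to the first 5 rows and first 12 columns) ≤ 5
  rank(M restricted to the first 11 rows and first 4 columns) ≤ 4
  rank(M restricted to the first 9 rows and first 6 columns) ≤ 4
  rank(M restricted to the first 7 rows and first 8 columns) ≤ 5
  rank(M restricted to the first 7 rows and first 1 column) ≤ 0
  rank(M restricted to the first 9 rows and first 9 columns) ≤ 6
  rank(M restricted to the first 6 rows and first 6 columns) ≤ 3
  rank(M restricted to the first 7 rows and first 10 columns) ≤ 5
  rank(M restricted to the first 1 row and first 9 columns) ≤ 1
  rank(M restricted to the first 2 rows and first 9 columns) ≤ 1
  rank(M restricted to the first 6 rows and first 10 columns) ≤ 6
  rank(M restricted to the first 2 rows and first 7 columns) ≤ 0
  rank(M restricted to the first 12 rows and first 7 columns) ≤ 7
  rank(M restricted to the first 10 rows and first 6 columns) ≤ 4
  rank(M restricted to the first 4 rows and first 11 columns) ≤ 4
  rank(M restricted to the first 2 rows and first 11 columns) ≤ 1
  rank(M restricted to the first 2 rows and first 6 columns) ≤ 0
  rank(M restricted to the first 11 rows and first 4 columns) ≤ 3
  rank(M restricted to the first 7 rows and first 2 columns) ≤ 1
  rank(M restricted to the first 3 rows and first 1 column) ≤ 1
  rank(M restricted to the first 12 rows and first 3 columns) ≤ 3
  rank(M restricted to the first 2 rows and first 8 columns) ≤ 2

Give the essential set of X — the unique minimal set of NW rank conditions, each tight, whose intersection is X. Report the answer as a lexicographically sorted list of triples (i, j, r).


Recovering R(i,j) via the rank-extension bound from the 31 conditions:

  row 1: 0, 0, 0, 0, 0, 0, 0, 1, 1, 1, 1, 1
  row 2: 0, 0, 0, 0, 0, 0, 0, 1, 1, 1, 1, 2
  row 3: 0, 0, 0, 0, 0, 0, 1, 2, 2, 2, 2, 3
  row 4: 0, 0, 0, 0, 1, 1, 2, 3, 3, 3, 3, 4
  row 5: 0, 1, 1, 1, 2, 2, 3, 4, 4, 4, 4, 5
  row 6: 0, 1, 2, 2, 3, 3, 4, 5, 5, 5, 5, 6
  row 7: 0, 1, 2, 2, 3, 3, 4, 5, 5, 5, 6, 7
  row 8: 1, 2, 3, 3, 4, 4, 5, 6, 6, 6, 7, 8
  row 9: 1, 2, 3, 3, 4, 4, 5, 6, 6, 7, 8, 9
  row 10: 1, 2, 3, 3, 4, 4, 5, 6, 7, 8, 9, 10
  row 11: 1, 2, 3, 3, 4, 5, 6, 7, 8, 9, 10, 11
  row 12: 1, 2, 3, 4, 5, 6, 7, 8, 9, 10, 11, 12

hence w(1..12) = (8, 12, 7, 5, 2, 3, 11, 1, 10, 9, 6, 4).

11 SE-corners of the 40-cell Rothe diagram give Ess(w):

[(2, 7, 0), (2, 11, 1), (3, 6, 0), (4, 4, 0), (7, 1, 0), (7, 4, 2), (7, 6, 3), (7, 10, 5), (9, 9, 6), (10, 6, 4), (11, 4, 3)]


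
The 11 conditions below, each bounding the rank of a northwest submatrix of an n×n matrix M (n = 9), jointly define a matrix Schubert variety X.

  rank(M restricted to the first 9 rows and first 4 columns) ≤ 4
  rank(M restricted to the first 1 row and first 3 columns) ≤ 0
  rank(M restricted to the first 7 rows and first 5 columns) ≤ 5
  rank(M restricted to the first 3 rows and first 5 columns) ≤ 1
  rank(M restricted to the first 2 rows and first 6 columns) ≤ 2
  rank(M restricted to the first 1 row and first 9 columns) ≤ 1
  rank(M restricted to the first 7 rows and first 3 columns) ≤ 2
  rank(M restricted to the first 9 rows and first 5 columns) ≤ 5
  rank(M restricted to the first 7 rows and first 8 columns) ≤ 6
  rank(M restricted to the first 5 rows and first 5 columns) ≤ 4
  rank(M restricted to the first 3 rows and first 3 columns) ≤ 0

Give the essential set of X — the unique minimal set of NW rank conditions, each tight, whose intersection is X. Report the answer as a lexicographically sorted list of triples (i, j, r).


The tightest implied rank at each (i,j), from the 11 conditions:

  R[1]: 0  0  0  1  1  1  1  1  1
  R[2]: 0  0  0  1  1  2  2  2  2
  R[3]: 0  0  0  1  1  2  3  3  3
  R[4]: 1  1  1  2  2  3  4  4  4
  R[5]: 1  2  2  3  3  4  5  5  5
  R[6]: 1  2  2  3  4  5  6  6  6
  R[7]: 1  2  2  3  4  5  6  6  7
  R[8]: 1  2  3  4  5  6  7  7  8
  R[9]: 1  2  3  4  5  6  7  8  9

second differences of R give the permutation w = (4, 6, 7, 1, 2, 5, 9, 3, 8).

ℓ(w)=14; the 4 essential cells (i,j,r):

[(3, 3, 0), (3, 5, 1), (7, 3, 2), (7, 8, 6)]


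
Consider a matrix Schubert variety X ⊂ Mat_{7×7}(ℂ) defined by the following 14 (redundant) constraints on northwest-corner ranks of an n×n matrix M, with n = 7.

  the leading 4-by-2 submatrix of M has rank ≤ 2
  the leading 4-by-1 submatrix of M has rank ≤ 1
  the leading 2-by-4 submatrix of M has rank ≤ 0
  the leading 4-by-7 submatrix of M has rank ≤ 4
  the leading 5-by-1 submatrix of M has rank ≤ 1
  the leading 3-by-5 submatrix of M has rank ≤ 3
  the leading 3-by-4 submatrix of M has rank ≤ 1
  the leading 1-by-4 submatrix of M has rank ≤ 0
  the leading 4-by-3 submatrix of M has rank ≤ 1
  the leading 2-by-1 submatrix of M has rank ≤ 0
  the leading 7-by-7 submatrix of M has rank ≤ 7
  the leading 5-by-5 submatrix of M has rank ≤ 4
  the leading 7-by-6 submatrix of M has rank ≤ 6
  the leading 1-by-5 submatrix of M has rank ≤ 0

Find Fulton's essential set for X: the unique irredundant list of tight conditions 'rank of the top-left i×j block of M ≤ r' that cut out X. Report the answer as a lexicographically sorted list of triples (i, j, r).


The tightest implied rank at each (i,j), from the 14 conditions:

  R[1]: 0  0  0  0  0  1  1
  R[2]: 0  0  0  0  1  2  2
  R[3]: 1  1  1  1  2  3  3
  R[4]: 1  1  1  2  3  4  4
  R[5]: 1  2  2  3  4  5  5
  R[6]: 1  2  3  4  5  6  6
  R[7]: 1  2  3  4  5  6  7

so w = (6, 5, 1, 4, 2, 3, 7).

|D(w)|=11, |Ess(w)|=3:

[(1, 5, 0), (2, 4, 0), (4, 3, 1)]


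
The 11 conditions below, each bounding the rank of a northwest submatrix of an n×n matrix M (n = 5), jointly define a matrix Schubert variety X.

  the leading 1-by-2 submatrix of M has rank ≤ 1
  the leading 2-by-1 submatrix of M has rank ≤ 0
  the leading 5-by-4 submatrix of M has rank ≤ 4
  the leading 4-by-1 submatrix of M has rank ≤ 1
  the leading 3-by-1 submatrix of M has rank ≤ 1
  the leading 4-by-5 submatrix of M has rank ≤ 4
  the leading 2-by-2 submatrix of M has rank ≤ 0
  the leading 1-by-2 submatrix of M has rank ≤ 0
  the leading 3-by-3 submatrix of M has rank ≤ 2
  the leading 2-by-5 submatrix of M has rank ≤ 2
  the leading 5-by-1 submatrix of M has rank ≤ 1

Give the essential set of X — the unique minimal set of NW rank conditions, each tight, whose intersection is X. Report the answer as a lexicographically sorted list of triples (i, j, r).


Propagating the 11 rank bounds to every northwest block:

  row 1: 0, 0, 1, 1, 1
  row 2: 0, 0, 1, 2, 2
  row 3: 1, 1, 2, 3, 3
  row 4: 1, 2, 3, 4, 4
  row 5: 1, 2, 3, 4, 5

the unique w with this rank table is (3, 4, 1, 2, 5).

ℓ(w)=4; the 1 essential cell (i,j,r):

[(2, 2, 0)]


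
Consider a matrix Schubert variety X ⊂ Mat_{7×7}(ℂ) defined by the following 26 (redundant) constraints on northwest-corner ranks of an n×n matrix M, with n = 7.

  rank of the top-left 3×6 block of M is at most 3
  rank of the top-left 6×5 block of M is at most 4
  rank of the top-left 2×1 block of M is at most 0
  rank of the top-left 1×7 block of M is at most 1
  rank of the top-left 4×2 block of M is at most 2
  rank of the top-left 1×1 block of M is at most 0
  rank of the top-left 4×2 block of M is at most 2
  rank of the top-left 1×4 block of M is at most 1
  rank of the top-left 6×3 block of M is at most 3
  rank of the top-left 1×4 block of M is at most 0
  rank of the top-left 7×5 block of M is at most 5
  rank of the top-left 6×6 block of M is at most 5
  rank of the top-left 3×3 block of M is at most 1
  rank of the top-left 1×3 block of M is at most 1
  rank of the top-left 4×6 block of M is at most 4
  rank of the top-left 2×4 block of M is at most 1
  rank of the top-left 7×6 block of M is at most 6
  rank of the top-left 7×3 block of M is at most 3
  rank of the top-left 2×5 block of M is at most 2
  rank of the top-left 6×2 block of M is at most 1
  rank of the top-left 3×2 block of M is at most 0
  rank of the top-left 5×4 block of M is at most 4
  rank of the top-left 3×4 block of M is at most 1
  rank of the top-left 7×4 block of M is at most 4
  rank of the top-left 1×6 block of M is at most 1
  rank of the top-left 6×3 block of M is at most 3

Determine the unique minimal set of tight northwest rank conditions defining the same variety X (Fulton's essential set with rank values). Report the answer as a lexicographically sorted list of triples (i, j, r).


The tightest implied rank at each (i,j), from the 26 conditions:

  row 1: 0  0  0  0  1  1  1
  row 2: 0  0  1  1  2  2  2
  row 3: 0  0  1  1  2  3  3
  row 4: 1  1  2  2  3  4  4
  row 5: 1  1  2  3  4  5  5
  row 6: 1  1  2  3  4  5  6
  row 7: 1  2  3  4  5  6  7

so w = (5, 3, 6, 1, 4, 7, 2).

|D(w)|=11, |Ess(w)|=4:

[(1, 4, 0), (3, 2, 0), (3, 4, 1), (6, 2, 1)]


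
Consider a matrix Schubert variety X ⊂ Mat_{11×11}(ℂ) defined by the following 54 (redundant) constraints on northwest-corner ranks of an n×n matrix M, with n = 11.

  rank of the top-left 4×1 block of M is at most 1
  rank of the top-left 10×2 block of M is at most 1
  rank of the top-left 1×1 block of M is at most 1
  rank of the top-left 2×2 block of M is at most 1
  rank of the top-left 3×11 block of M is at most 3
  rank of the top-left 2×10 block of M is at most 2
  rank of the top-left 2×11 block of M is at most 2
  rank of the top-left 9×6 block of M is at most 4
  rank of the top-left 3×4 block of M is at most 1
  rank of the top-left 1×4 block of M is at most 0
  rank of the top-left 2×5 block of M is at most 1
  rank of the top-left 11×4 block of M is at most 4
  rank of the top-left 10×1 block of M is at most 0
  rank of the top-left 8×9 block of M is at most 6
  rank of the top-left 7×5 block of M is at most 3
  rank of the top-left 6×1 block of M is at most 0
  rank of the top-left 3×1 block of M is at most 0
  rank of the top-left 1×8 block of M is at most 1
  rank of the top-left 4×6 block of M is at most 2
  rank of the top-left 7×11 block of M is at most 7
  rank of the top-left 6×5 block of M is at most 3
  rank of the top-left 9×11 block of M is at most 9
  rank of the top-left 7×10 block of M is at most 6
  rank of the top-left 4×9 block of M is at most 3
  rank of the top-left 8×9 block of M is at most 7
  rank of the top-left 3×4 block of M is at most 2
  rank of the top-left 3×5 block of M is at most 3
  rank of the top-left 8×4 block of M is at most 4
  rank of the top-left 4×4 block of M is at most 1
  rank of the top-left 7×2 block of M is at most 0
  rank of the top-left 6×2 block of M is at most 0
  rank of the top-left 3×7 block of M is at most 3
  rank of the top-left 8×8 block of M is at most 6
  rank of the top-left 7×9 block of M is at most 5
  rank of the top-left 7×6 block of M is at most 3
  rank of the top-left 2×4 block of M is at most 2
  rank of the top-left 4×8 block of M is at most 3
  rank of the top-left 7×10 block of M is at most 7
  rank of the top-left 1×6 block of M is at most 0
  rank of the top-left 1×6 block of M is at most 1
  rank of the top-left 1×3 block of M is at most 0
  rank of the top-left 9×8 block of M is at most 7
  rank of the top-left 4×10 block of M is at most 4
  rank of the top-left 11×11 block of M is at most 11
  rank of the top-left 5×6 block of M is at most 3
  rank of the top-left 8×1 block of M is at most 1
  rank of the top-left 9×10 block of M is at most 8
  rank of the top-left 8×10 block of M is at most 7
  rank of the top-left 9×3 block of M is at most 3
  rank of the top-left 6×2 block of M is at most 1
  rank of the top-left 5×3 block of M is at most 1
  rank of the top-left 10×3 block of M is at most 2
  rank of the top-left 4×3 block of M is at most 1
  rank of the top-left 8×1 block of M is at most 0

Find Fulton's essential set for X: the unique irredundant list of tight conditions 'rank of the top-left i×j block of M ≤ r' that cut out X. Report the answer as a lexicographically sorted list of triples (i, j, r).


Rank table r_w(11×11) implied by the 54 constraints:

  R[1]: 0, 0, 0, 0, 0, 0, 1, 1, 1, 1, 1
  R[2]: 0, 0, 1, 1, 1, 1, 2, 2, 2, 2, 2
  R[3]: 0, 0, 1, 1, 2, 2, 3, 3, 3, 3, 3
  R[4]: 0, 0, 1, 1, 2, 2, 3, 3, 3, 4, 4
  R[5]: 0, 0, 1, 2, 3, 3, 4, 4, 4, 5, 5
  R[6]: 0, 0, 1, 2, 3, 3, 4, 5, 5, 6, 6
  R[7]: 0, 0, 1, 2, 3, 3, 4, 5, 5, 6, 7
  R[8]: 0, 1, 2, 3, 4, 4, 5, 6, 6, 7, 8
  R[9]: 0, 1, 2, 3, 4, 4, 5, 6, 7, 8, 9
  R[10]: 0, 1, 2, 3, 4, 5, 6, 7, 8, 9, 10
  R[11]: 1, 2, 3, 4, 5, 6, 7, 8, 9, 10, 11

reading off 1-entries of Δ²R: w = (7, 3, 5, 10, 4, 8, 11, 2, 9, 6, 1).

Fulton essential set (9 of the 30 Rothe cells):

[(1, 6, 0), (4, 4, 1), (4, 6, 2), (4, 9, 3), (7, 2, 0), (7, 6, 3), (7, 9, 5), (9, 6, 4), (10, 1, 0)]


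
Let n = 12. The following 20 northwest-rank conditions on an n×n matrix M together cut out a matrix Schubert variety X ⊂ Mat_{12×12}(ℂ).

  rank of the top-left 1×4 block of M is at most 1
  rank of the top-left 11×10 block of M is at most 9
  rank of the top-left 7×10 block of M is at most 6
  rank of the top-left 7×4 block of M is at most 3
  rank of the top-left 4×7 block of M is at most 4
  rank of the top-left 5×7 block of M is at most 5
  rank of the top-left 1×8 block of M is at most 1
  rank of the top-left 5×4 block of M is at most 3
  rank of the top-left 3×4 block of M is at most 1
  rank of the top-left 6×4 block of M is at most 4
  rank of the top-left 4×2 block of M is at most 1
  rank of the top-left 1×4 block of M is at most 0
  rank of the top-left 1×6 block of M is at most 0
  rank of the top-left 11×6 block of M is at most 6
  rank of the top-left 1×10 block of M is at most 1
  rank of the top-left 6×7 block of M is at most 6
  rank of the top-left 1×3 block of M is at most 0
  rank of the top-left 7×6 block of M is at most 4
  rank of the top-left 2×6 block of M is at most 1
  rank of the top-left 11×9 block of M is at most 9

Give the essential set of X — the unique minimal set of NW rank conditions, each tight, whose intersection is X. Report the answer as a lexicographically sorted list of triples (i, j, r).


Recovering R(i,j) via the rank-extension bound from the 20 conditions:

  R[1]: 0 | 0 | 0 | 0 | 0 | 0 | 1 | 1 | 1 | 1 | 1 | 1
  R[2]: 1 | 1 | 1 | 1 | 1 | 1 | 2 | 2 | 2 | 2 | 2 | 2
  R[3]: 1 | 1 | 1 | 1 | 2 | 2 | 3 | 3 | 3 | 3 | 3 | 3
  R[4]: 1 | 1 | 2 | 2 | 3 | 3 | 4 | 4 | 4 | 4 | 4 | 4
  R[5]: 1 | 2 | 3 | 3 | 4 | 4 | 5 | 5 | 5 | 5 | 5 | 5
  R[6]: 1 | 2 | 3 | 3 | 4 | 4 | 5 | 6 | 6 | 6 | 6 | 6
  R[7]: 1 | 2 | 3 | 3 | 4 | 4 | 5 | 6 | 6 | 6 | 7 | 7
  R[8]: 1 | 2 | 3 | 4 | 5 | 5 | 6 | 7 | 7 | 7 | 8 | 8
  R[9]: 1 | 2 | 3 | 4 | 5 | 6 | 7 | 8 | 8 | 8 | 9 | 9
  R[10]: 1 | 2 | 3 | 4 | 5 | 6 | 7 | 8 | 9 | 9 | 10 | 10
  R[11]: 1 | 2 | 3 | 4 | 5 | 6 | 7 | 8 | 9 | 9 | 10 | 11
  R[12]: 1 | 2 | 3 | 4 | 5 | 6 | 7 | 8 | 9 | 10 | 11 | 12

second differences of R give the permutation w = (7, 1, 5, 3, 2, 8, 11, 4, 6, 9, 12, 10).

ℓ(w)=17; the 7 essential cells (i,j,r):

[(1, 6, 0), (3, 4, 1), (4, 2, 1), (7, 4, 3), (7, 6, 4), (7, 10, 6), (11, 10, 9)]


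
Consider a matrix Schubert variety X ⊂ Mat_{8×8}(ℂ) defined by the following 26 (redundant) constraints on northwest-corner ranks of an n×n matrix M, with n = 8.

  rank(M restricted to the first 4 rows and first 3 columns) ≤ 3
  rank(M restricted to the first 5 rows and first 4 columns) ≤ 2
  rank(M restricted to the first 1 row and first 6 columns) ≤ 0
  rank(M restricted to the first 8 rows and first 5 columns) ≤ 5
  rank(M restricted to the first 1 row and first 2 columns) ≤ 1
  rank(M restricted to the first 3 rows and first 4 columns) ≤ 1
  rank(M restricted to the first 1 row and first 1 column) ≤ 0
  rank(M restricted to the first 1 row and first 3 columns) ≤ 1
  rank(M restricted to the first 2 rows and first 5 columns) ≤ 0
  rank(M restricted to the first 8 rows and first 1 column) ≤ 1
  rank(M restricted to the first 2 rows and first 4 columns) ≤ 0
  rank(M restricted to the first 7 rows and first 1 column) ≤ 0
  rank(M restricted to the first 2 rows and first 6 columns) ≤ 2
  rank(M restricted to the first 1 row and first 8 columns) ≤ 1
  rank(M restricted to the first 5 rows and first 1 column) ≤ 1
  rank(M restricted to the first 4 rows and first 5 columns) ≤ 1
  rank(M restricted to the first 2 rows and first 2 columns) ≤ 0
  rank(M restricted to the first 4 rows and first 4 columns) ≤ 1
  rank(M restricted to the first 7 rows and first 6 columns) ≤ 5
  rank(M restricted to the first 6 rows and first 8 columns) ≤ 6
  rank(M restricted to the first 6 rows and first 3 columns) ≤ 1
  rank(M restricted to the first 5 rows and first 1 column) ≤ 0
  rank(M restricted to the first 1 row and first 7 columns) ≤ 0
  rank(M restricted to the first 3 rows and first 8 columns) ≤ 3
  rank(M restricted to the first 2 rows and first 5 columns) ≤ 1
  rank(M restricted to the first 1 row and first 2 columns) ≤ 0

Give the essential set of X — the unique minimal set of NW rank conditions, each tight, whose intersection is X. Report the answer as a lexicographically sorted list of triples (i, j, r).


Reconstructing r_w from the 26 given conditions:

  row 1: 0  0  0  0  0  0  0  1
  row 2: 0  0  0  0  0  1  1  2
  row 3: 0  1  1  1  1  2  2  3
  row 4: 0  1  1  1  1  2  3  4
  row 5: 0  1  1  2  2  3  4  5
  row 6: 0  1  1  2  3  4  5  6
  row 7: 0  1  2  3  4  5  6  7
  row 8: 1  2  3  4  5  6  7  8

the unique w with this rank table is (8, 6, 2, 7, 4, 5, 3, 1).

D(w) has 22 cells with 5 SE-corners; essential set:

[(1, 7, 0), (2, 5, 0), (4, 5, 1), (6, 3, 1), (7, 1, 0)]


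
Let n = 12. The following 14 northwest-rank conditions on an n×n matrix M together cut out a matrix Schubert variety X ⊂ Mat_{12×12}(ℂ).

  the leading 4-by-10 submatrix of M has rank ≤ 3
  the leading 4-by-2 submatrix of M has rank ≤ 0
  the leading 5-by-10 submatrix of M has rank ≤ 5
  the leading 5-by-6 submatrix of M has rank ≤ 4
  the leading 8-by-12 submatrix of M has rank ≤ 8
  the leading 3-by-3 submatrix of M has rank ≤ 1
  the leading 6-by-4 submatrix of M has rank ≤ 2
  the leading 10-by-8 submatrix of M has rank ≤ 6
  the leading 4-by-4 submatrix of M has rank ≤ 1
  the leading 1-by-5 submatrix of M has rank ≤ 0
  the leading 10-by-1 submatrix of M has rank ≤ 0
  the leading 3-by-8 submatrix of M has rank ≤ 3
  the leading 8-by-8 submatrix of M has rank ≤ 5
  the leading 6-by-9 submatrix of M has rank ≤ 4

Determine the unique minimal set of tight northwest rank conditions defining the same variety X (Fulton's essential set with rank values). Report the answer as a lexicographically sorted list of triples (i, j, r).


Computing R[i][j] = min implied NW-rank bound (n=12, 14 conditions):

  0 | 0 | 0 | 0 | 0 | 1 | 1 | 1 | 1 | 1 | 1 | 1
  0 | 0 | 1 | 1 | 1 | 2 | 2 | 2 | 2 | 2 | 2 | 2
  0 | 0 | 1 | 1 | 2 | 3 | 3 | 3 | 3 | 3 | 3 | 3
  0 | 0 | 1 | 1 | 2 | 3 | 3 | 3 | 3 | 3 | 4 | 4
  0 | 1 | 2 | 2 | 3 | 4 | 4 | 4 | 4 | 4 | 5 | 5
  0 | 1 | 2 | 2 | 3 | 4 | 4 | 4 | 4 | 5 | 6 | 6
  0 | 1 | 2 | 3 | 4 | 5 | 5 | 5 | 5 | 6 | 7 | 7
  0 | 1 | 2 | 3 | 4 | 5 | 5 | 5 | 6 | 7 | 8 | 8
  0 | 1 | 2 | 3 | 4 | 5 | 6 | 6 | 7 | 8 | 9 | 9
  0 | 1 | 2 | 3 | 4 | 5 | 6 | 6 | 7 | 8 | 9 | 10
  1 | 2 | 3 | 4 | 5 | 6 | 7 | 7 | 8 | 9 | 10 | 11
  1 | 2 | 3 | 4 | 5 | 6 | 7 | 8 | 9 | 10 | 11 | 12

reading off 1-entries of Δ²R: w = (6, 3, 5, 11, 2, 10, 4, 9, 7, 12, 1, 8).

9 SE-corners of the 30-cell Rothe diagram give Ess(w):

[(1, 5, 0), (4, 2, 0), (4, 4, 1), (4, 10, 3), (6, 4, 2), (6, 9, 4), (8, 8, 5), (10, 1, 0), (10, 8, 6)]


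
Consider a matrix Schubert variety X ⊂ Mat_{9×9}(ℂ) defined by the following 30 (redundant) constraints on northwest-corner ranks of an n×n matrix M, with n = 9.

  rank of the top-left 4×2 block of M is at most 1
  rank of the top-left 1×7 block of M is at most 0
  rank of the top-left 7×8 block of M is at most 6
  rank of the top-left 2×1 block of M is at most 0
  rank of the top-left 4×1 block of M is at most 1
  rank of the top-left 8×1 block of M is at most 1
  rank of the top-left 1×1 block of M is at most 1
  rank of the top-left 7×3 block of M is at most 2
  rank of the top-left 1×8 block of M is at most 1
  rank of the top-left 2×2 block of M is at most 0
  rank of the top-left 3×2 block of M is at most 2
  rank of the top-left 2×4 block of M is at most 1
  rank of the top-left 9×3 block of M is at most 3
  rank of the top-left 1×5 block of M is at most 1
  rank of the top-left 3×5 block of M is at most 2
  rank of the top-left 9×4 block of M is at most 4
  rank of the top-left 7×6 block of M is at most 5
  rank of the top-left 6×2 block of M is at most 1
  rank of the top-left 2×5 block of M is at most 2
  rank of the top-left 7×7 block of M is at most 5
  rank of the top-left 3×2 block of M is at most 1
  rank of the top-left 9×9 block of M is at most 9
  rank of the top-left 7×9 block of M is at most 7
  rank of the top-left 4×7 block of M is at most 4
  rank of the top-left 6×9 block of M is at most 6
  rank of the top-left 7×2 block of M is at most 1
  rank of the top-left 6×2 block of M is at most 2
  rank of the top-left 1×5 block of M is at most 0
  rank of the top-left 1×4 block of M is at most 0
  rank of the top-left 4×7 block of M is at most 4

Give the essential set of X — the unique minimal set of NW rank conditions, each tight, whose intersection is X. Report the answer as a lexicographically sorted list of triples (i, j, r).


Reconstructing r_w from the 30 given conditions:

  i=1: 0, 0, 0, 0, 0, 0, 0, 1, 1
  i=2: 0, 0, 1, 1, 1, 1, 1, 2, 2
  i=3: 1, 1, 2, 2, 2, 2, 2, 3, 3
  i=4: 1, 1, 2, 3, 3, 3, 3, 4, 4
  i=5: 1, 1, 2, 3, 4, 4, 4, 5, 5
  i=6: 1, 1, 2, 3, 4, 5, 5, 6, 6
  i=7: 1, 1, 2, 3, 4, 5, 5, 6, 7
  i=8: 1, 2, 3, 4, 5, 6, 6, 7, 8
  i=9: 1, 2, 3, 4, 5, 6, 7, 8, 9

giving w = (8, 3, 1, 4, 5, 6, 9, 2, 7) via Δ²R.

|D(w)|=14, |Ess(w)|=4:

[(1, 7, 0), (2, 2, 0), (7, 2, 1), (7, 7, 5)]


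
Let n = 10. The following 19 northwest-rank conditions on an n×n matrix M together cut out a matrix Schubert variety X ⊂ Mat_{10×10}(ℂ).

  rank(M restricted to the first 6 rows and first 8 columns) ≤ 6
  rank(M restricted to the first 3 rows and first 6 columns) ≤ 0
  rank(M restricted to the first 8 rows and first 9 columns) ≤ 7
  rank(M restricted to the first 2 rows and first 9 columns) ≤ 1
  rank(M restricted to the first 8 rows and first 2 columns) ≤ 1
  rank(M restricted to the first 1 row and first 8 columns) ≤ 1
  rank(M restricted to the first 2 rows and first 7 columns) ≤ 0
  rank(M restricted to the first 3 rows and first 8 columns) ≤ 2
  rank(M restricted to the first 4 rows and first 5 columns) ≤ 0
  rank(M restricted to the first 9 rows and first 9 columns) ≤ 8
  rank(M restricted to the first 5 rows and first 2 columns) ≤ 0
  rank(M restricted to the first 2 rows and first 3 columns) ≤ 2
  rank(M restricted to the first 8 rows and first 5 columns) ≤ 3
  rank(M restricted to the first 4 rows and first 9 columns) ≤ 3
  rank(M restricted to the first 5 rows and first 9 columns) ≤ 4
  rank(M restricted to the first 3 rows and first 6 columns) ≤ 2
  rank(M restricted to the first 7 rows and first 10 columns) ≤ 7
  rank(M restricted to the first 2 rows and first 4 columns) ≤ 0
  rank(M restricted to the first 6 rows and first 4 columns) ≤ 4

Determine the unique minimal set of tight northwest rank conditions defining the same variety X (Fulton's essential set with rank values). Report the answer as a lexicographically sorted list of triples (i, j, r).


The tightest implied rank at each (i,j), from the 19 conditions:

  row 1: 0 0 0 0 0 0 0 1 1 1
  row 2: 0 0 0 0 0 0 0 1 1 2
  row 3: 0 0 0 0 0 0 1 2 2 3
  row 4: 0 0 0 0 0 1 2 3 3 4
  row 5: 0 0 1 1 1 2 3 4 4 5
  row 6: 1 1 2 2 2 3 4 5 5 6
  row 7: 1 1 2 3 3 4 5 6 6 7
  row 8: 1 1 2 3 3 4 5 6 7 8
  row 9: 1 2 3 4 4 5 6 7 8 9
  row 10: 1 2 3 4 5 6 7 8 9 10

second differences of R give the permutation w = (8, 10, 7, 6, 3, 1, 4, 9, 2, 5).

Rothe diagram D(w) (31 cells), 7 SE-corners (essential conditions):

[(2, 7, 0), (2, 9, 1), (3, 6, 0), (4, 5, 0), (5, 2, 0), (8, 2, 1), (8, 5, 3)]


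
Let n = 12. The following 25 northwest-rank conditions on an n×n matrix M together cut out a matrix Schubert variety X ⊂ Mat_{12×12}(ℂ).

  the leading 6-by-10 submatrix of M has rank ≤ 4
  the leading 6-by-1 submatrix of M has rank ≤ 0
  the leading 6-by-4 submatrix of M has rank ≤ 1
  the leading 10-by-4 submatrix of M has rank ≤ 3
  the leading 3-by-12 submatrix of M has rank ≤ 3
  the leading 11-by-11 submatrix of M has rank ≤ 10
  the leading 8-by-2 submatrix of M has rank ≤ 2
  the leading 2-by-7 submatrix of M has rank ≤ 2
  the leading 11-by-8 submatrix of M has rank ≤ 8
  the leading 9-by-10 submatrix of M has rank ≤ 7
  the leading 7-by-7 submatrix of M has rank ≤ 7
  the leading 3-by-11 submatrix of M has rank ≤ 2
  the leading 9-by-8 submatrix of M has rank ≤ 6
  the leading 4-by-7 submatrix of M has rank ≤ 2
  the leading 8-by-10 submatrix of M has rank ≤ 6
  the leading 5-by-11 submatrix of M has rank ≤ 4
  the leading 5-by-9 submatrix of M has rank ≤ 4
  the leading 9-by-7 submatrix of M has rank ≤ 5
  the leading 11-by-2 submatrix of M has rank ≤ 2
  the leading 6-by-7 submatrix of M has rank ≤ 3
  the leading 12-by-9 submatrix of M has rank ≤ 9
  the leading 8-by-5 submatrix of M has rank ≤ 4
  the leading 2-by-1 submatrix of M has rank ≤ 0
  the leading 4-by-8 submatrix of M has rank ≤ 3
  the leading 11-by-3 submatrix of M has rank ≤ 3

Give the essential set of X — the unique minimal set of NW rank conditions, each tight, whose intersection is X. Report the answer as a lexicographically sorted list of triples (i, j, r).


Rank table r_w(12×12) implied by the 25 constraints:

  0 | 1 | 1 | 1 | 1 | 1 | 1 | 1 | 1 | 1 | 1 | 1
  0 | 1 | 1 | 1 | 2 | 2 | 2 | 2 | 2 | 2 | 2 | 2
  0 | 1 | 1 | 1 | 2 | 2 | 2 | 2 | 2 | 2 | 2 | 3
  0 | 1 | 1 | 1 | 2 | 2 | 2 | 3 | 3 | 3 | 3 | 4
  0 | 1 | 1 | 1 | 2 | 3 | 3 | 4 | 4 | 4 | 4 | 5
  0 | 1 | 1 | 1 | 2 | 3 | 3 | 4 | 4 | 4 | 5 | 6
  1 | 2 | 2 | 2 | 3 | 4 | 4 | 5 | 5 | 5 | 6 | 7
  1 | 2 | 3 | 3 | 4 | 5 | 5 | 6 | 6 | 6 | 7 | 8
  1 | 2 | 3 | 3 | 4 | 5 | 5 | 6 | 7 | 7 | 8 | 9
  1 | 2 | 3 | 3 | 4 | 5 | 6 | 7 | 8 | 8 | 9 | 10
  1 | 2 | 3 | 4 | 5 | 6 | 7 | 8 | 9 | 9 | 10 | 11
  1 | 2 | 3 | 4 | 5 | 6 | 7 | 8 | 9 | 10 | 11 | 12

the unique w with this rank table is (2, 5, 12, 8, 6, 11, 1, 3, 9, 7, 4, 10).

8 SE-corners of the 30-cell Rothe diagram give Ess(w):

[(3, 11, 2), (4, 7, 2), (6, 1, 0), (6, 4, 1), (6, 7, 3), (6, 10, 4), (9, 7, 5), (10, 4, 3)]
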